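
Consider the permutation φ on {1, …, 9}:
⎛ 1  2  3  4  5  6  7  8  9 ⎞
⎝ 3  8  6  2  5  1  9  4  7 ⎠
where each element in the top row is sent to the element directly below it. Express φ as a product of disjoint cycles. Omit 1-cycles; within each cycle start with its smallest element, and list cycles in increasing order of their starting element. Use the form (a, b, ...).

(1, 3, 6)(2, 8, 4)(7, 9)

Start at 1 and follow images: 1 → 3 → 6 → 1, giving the cycle (1, 3, 6).
Repeating from the next unused element and collecting all non-trivial cycles gives (1, 3, 6)(2, 8, 4)(7, 9).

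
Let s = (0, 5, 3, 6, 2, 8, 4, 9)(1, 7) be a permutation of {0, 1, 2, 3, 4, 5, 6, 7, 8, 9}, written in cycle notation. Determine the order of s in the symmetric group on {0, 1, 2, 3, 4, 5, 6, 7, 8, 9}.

The cycle type of s is (8, 2).
The order of s is the least common multiple of its cycle lengths: lcm(8, 2) = 8.

8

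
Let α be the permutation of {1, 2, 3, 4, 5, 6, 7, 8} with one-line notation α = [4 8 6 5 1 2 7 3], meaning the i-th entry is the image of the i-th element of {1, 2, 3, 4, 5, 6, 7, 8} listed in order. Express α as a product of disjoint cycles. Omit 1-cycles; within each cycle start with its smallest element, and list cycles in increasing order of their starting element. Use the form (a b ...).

(1 4 5)(2 8 3 6)

Start at 1 and follow images: 1 → 4 → 5 → 1, giving the cycle (1 4 5).
Repeating from the next unused element and collecting all non-trivial cycles gives (1 4 5)(2 8 3 6).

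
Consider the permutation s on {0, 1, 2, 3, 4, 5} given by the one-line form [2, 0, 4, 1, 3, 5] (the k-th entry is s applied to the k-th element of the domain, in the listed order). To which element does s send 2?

2 is element number 3 of the domain, and entry number 3 of the one-line form is 4, so s(2) = 4.

4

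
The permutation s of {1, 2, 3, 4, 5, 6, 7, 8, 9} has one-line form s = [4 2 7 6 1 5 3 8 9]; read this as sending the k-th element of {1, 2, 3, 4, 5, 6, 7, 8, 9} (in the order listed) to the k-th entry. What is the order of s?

4

The disjoint-cycle form of s has cycle lengths 4, 2, 1, 1, 1.
Since disjoint cycles commute, ord(s) = lcm(4, 2) = 4.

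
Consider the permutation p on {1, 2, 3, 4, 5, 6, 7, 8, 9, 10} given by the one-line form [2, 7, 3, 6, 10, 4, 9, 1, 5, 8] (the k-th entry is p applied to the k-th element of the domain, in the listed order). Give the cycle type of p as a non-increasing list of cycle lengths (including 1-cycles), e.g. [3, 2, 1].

[7, 2, 1]

The disjoint cycles are (1, 2, 7, 9, 5, 10, 8)(3)(4, 6), with lengths 7, 2, 1 in non-increasing order.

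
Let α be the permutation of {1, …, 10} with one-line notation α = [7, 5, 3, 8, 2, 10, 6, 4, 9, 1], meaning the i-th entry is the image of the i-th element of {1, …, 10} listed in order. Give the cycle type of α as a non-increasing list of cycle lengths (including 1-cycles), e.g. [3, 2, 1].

[4, 2, 2, 1, 1]

The disjoint cycles are (1 7 6 10)(2 5)(3)(4 8)(9), with lengths 4, 2, 2, 1, 1 in non-increasing order.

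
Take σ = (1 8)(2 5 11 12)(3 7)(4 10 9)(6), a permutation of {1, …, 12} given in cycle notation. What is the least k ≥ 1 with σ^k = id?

The disjoint cycles have lengths 4, 3, 2, 2, 1.
Since disjoint cycles commute, ord(σ) = lcm(4, 3, 2, 2) = 12.

12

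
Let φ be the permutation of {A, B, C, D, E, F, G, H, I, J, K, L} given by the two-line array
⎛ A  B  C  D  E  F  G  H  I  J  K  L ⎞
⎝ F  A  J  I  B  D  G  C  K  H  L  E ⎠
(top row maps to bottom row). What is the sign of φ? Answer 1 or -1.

-1

In disjoint-cycle form the cycle lengths are 8, 3, 1.
A cycle of length ℓ contributes ℓ−1 transpositions, so φ is a product of 7 + 2 = 9 transpositions — odd.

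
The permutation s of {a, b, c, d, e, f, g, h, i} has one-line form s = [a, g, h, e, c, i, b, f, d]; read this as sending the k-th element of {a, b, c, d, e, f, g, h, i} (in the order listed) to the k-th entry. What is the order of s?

6

The disjoint-cycle form of s has cycle lengths 6, 2, 1.
Since disjoint cycles commute, ord(s) = lcm(6, 2) = 6.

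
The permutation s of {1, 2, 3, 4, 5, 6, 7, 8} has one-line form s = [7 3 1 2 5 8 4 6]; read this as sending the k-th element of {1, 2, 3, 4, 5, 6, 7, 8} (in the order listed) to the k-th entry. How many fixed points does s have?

1

The fixed points (elements with s(x) = x) are {5}, so there is 1.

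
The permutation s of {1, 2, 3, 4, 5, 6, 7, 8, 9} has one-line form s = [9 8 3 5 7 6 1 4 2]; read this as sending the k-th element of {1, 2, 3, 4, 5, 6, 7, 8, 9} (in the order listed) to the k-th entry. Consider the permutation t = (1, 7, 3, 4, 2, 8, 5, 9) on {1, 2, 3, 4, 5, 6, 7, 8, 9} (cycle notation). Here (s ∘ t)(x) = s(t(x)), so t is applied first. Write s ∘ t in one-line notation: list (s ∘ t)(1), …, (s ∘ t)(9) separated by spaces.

1 4 5 8 2 6 3 7 9

(s ∘ t)(x) = s(t(x)). Computing each image: s(t(1)) = s(7) = 1, s(t(2)) = s(8) = 4, s(t(3)) = s(4) = 5, s(t(4)) = s(2) = 8, s(t(5)) = s(9) = 2, s(t(6)) = s(6) = 6, s(t(7)) = s(3) = 3, s(t(8)) = s(5) = 7, s(t(9)) = s(1) = 9.
Hence s ∘ t = [1 4 5 8 2 6 3 7 9].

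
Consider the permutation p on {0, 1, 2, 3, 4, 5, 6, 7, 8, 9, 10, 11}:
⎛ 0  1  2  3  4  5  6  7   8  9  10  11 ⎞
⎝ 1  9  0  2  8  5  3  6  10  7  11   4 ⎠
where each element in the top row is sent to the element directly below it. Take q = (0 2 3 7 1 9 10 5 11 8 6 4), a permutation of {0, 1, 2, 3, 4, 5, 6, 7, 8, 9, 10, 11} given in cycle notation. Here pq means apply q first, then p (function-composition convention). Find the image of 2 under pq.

First apply q: q(2) = 3, then p(3) = 2. Thus (pq)(2) = 2.

2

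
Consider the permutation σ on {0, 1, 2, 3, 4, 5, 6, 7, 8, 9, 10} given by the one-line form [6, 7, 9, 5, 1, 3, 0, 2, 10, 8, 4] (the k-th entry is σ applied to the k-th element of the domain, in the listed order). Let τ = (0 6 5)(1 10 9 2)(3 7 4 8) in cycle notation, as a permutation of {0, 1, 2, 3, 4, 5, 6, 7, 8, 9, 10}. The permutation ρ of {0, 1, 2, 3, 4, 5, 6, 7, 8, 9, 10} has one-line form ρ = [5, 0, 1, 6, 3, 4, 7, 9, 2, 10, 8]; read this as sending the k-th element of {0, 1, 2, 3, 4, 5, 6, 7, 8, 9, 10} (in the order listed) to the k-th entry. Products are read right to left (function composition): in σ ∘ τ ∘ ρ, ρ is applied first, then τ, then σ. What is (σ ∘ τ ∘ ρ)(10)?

5

Chase 10: ρ(10) = 8; τ(8) = 3; σ(3) = 5. Hence (σ ∘ τ ∘ ρ)(10) = 5.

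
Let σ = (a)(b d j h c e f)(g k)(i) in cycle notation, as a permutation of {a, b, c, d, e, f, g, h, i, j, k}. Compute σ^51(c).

c lies in the 7-cycle (b d j h c e f).
Since the cycle has length 7, σ^51 acts on it the same as σ^2 (51 mod 7 = 2).
Stepping 2 places around the cycle: c → e → f.

f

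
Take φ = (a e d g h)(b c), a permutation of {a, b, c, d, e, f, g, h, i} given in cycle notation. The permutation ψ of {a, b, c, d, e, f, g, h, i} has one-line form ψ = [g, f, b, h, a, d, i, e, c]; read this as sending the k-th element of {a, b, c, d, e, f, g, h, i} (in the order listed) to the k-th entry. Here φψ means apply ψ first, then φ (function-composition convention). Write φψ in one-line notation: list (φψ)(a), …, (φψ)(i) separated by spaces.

h f c a e g i d b

For each element, apply ψ then φ: a → g → h; b → f → f; c → b → c; d → h → a; e → a → e; f → d → g; g → i → i; h → e → d; i → c → b.
Collecting the images, φψ = [h f c a e g i d b].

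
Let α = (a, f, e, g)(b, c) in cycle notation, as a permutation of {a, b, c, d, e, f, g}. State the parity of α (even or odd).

even

The cycle lengths are 4, 2, 1.
A cycle of length ℓ contributes ℓ−1 transpositions, so α is a product of 3 + 1 = 4 transpositions — even.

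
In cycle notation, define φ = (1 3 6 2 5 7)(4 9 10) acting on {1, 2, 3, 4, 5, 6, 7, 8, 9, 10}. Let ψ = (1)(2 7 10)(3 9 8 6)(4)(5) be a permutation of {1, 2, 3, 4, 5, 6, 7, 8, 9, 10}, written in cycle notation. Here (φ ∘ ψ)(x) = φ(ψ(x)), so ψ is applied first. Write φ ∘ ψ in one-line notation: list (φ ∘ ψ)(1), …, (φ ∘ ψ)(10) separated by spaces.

3 1 10 9 7 6 4 2 8 5

Chase each element through ψ then φ: 1 → 1 → 3; 2 → 7 → 1; 3 → 9 → 10; 4 → 4 → 9; 5 → 5 → 7; 6 → 3 → 6; 7 → 10 → 4; 8 → 6 → 2; 9 → 8 → 8; 10 → 2 → 5.
Collecting the images, φ ∘ ψ = [3 1 10 9 7 6 4 2 8 5].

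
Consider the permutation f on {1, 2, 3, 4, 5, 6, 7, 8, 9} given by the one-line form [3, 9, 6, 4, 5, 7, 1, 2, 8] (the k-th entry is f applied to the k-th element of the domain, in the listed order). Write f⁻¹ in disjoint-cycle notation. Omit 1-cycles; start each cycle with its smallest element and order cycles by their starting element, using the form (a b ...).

(1 7 6 3)(2 8 9)

The cycle decomposition of f is (1 3 6 7)(2 9 8).
The inverse reverses every cycle; in canonical form, f⁻¹ = (1 7 6 3)(2 8 9).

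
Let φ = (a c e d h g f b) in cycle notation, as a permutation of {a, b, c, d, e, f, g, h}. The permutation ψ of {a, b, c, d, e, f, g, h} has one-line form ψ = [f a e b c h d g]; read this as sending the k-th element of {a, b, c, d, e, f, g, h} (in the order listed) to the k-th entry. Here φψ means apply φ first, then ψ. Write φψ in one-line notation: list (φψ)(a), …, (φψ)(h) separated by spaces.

e f c g b a h d

For each element, apply φ then ψ: a → c → e; b → a → f; c → e → c; d → h → g; e → d → b; f → b → a; g → f → h; h → g → d.
So φψ in one-line form is e f c g b a h d.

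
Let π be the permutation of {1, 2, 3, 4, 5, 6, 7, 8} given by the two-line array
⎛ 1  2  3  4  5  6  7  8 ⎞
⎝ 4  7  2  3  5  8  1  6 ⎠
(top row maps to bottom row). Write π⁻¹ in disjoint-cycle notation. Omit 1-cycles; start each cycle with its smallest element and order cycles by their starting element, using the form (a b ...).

First write π in disjoint cycles: (1 4 3 2 7)(6 8).
Reversing each cycle (and rotating so the smallest element leads) gives π⁻¹ = (1 7 2 3 4)(6 8).

(1 7 2 3 4)(6 8)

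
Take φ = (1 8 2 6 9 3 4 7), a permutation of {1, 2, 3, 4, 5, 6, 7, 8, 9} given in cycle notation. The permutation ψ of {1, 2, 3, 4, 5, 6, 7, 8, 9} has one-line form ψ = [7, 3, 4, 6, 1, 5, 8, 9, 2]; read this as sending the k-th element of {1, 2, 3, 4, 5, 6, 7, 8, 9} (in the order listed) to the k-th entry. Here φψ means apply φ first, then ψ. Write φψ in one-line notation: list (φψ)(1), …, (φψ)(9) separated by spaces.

9 5 6 8 1 2 7 3 4

For each element, apply φ then ψ: 1 → 8 → 9; 2 → 6 → 5; 3 → 4 → 6; 4 → 7 → 8; 5 → 5 → 1; 6 → 9 → 2; 7 → 1 → 7; 8 → 2 → 3; 9 → 3 → 4.
So φψ in one-line form is 9 5 6 8 1 2 7 3 4.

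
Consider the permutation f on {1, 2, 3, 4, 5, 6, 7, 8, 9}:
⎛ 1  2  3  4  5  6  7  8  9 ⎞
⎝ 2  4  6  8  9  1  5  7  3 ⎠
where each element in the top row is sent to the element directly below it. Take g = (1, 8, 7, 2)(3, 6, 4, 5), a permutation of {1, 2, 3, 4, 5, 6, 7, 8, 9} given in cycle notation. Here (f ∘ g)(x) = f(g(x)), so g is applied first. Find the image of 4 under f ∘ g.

g(4) = 5, then f(5) = 9; composing gives (f ∘ g)(4) = 9.

9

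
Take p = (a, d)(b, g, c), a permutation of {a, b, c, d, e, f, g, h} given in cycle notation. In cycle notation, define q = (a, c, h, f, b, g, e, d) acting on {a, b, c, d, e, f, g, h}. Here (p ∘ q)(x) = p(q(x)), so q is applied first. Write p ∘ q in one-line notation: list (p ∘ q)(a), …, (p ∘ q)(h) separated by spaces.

b c h d a g e f

(p ∘ q)(x) = p(q(x)). Computing each image: p(q(a)) = p(c) = b, p(q(b)) = p(g) = c, p(q(c)) = p(h) = h, p(q(d)) = p(a) = d, p(q(e)) = p(d) = a, p(q(f)) = p(b) = g, p(q(g)) = p(e) = e, p(q(h)) = p(f) = f.
Hence p ∘ q = [b c h d a g e f].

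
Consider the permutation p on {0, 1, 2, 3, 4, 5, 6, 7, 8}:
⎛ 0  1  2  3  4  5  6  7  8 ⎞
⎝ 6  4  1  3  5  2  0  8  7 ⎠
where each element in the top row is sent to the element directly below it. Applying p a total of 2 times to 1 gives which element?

5

Tracing 1 → 4 → … returns to 1 after 4 steps, so 1 lies in a 4-cycle (1, 4, 5, 2).
Stepping 2 places around the cycle: 1 → 4 → 5.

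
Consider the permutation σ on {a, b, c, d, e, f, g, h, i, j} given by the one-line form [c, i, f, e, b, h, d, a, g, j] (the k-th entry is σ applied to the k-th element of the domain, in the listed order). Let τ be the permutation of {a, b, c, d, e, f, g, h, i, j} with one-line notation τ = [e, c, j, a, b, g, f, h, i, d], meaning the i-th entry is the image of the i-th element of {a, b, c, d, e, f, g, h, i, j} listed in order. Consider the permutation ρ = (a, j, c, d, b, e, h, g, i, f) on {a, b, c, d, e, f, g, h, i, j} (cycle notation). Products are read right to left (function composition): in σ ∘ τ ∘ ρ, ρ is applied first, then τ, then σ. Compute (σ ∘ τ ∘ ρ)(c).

Chase c: ρ(c) = d; τ(d) = a; σ(a) = c. Hence (σ ∘ τ ∘ ρ)(c) = c.

c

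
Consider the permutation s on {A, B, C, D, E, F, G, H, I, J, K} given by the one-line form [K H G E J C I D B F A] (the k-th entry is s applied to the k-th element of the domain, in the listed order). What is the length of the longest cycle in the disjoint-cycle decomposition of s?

Decomposing into disjoint cycles gives (A K)(B H D E J F C G I); the longest has length 9.

9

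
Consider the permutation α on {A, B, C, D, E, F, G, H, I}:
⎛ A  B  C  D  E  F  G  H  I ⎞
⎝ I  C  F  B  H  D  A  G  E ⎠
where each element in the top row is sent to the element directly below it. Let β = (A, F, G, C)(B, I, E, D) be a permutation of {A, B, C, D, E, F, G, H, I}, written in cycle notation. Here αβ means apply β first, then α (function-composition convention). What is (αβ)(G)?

F

β(G) = C, then α(C) = F; composing gives (αβ)(G) = F.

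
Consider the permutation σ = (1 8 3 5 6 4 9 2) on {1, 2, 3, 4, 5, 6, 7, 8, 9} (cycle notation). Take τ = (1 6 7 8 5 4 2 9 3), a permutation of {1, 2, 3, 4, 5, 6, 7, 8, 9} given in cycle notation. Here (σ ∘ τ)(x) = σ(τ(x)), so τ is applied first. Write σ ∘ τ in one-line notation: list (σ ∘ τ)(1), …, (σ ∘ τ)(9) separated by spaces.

4 2 8 1 9 7 3 6 5

(σ ∘ τ)(x) = σ(τ(x)). Computing each image: σ(τ(1)) = σ(6) = 4, σ(τ(2)) = σ(9) = 2, σ(τ(3)) = σ(1) = 8, σ(τ(4)) = σ(2) = 1, σ(τ(5)) = σ(4) = 9, σ(τ(6)) = σ(7) = 7, σ(τ(7)) = σ(8) = 3, σ(τ(8)) = σ(5) = 6, σ(τ(9)) = σ(3) = 5.
Hence σ ∘ τ = [4 2 8 1 9 7 3 6 5].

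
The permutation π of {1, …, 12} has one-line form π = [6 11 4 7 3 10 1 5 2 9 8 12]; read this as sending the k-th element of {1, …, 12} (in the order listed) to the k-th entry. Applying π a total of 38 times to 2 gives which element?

Tracing 2 → 11 → … returns to 2 after 11 steps, so 2 lies in an 11-cycle (1, 6, 10, 9, 2, 11, 8, 5, 3, 4, 7).
Powers repeat with period 11 on this cycle, and 38 mod 11 = 5, so π^38(2) = π^5(2).
Advancing 5 steps from 2: 2 → 11 → 8 → 5 → 3 → 4.

4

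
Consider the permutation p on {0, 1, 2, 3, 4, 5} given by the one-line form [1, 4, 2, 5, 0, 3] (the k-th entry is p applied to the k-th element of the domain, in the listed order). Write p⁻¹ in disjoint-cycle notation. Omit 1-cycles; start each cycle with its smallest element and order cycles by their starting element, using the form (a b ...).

The cycle decomposition of p is (0 1 4)(3 5).
Reversing each cycle (and rotating so the smallest element leads) gives p⁻¹ = (0 4 1)(3 5).

(0 4 1)(3 5)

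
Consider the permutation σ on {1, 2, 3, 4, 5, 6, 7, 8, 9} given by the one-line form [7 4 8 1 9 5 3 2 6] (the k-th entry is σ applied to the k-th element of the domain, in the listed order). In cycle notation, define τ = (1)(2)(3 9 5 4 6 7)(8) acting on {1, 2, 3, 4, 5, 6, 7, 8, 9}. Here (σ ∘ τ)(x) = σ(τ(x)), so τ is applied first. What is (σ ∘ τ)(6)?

3

τ(6) = 7, then σ(7) = 3; composing gives (σ ∘ τ)(6) = 3.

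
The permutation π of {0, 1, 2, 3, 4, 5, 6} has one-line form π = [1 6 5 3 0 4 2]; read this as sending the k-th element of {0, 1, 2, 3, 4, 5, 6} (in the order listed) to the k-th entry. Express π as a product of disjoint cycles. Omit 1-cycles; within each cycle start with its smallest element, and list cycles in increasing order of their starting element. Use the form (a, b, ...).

(0, 1, 6, 2, 5, 4)

From 0: 0 → 1 → 6 → 2 → 5 → 4 → 0, closing the cycle (0, 1, 6, 2, 5, 4).
Repeating from the next unused element and collecting all non-trivial cycles gives (0, 1, 6, 2, 5, 4).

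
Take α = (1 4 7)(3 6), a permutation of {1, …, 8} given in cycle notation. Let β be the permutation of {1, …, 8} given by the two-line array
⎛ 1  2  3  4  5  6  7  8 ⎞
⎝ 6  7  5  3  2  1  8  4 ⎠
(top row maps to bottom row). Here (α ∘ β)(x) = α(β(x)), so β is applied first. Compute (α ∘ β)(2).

First apply β: β(2) = 7, then α(7) = 1. Thus (α ∘ β)(2) = 1.

1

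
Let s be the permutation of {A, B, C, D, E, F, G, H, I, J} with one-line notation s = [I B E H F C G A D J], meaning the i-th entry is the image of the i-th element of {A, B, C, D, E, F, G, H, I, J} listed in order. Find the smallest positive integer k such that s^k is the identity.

Decomposing into disjoint cycles gives cycle lengths 4, 3, 1, 1, 1.
Since disjoint cycles commute, ord(s) = lcm(4, 3) = 12.

12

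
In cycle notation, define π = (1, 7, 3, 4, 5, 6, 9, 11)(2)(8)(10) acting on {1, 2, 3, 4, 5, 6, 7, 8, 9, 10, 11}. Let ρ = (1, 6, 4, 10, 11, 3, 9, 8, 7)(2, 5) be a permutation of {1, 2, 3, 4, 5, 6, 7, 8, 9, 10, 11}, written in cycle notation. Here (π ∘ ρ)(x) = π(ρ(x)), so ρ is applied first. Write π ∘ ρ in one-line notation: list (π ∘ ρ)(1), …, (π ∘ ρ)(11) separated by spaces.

(π ∘ ρ)(x) = π(ρ(x)). Computing each image: π(ρ(1)) = π(6) = 9, π(ρ(2)) = π(5) = 6, π(ρ(3)) = π(9) = 11, π(ρ(4)) = π(10) = 10, π(ρ(5)) = π(2) = 2, π(ρ(6)) = π(4) = 5, π(ρ(7)) = π(1) = 7, π(ρ(8)) = π(7) = 3, π(ρ(9)) = π(8) = 8, π(ρ(10)) = π(11) = 1, π(ρ(11)) = π(3) = 4.
Hence π ∘ ρ = [9 6 11 10 2 5 7 3 8 1 4].

9 6 11 10 2 5 7 3 8 1 4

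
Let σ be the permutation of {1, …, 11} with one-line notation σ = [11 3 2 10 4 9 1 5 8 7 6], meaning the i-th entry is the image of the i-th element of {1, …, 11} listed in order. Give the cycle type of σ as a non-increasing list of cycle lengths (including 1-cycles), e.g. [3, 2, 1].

[9, 2]

The disjoint cycles are (1, 11, 6, 9, 8, 5, 4, 10, 7)(2, 3), with lengths 9, 2 in non-increasing order.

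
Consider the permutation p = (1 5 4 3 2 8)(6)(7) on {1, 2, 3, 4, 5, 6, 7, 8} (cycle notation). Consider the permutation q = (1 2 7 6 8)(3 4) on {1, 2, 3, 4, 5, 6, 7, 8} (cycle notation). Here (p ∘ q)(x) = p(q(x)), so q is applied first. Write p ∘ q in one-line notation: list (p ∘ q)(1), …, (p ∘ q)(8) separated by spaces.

For each element, apply q then p: 1 → 2 → 8; 2 → 7 → 7; 3 → 4 → 3; 4 → 3 → 2; 5 → 5 → 4; 6 → 8 → 1; 7 → 6 → 6; 8 → 1 → 5.
Collecting the images, p ∘ q = [8 7 3 2 4 1 6 5].

8 7 3 2 4 1 6 5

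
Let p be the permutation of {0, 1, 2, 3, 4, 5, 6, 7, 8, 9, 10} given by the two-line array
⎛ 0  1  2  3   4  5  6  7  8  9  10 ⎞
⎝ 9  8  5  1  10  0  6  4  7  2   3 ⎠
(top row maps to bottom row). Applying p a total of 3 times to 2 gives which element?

Tracing 2 → 5 → … returns to 2 after 4 steps, so 2 lies in a 4-cycle (0 9 2 5).
Stepping 3 places around the cycle: 2 → 5 → 0 → 9.

9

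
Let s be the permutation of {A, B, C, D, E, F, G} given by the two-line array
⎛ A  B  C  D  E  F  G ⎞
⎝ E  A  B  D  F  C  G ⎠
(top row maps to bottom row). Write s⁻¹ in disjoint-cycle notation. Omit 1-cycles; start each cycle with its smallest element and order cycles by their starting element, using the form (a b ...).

The cycle decomposition of s is (A E F C B).
The inverse reverses every cycle; in canonical form, s⁻¹ = (A B C F E).

(A B C F E)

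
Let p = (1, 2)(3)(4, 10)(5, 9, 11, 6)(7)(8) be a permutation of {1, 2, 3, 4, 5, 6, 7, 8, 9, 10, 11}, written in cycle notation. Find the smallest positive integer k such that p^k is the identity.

4

The disjoint cycles have lengths 4, 2, 2, 1, 1, 1.
Since disjoint cycles commute, ord(p) = lcm(4, 2, 2) = 4.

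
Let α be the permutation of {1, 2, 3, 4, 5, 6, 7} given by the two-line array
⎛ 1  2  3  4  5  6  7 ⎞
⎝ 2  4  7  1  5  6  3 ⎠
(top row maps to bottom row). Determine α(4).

1

The entry below 4 in the array is 1, so α(4) = 1.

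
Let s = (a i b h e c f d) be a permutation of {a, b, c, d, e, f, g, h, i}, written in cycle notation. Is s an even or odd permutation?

odd

The cycle lengths are 8, 1.
A cycle of length ℓ contributes ℓ−1 transpositions, so s is a product of 7 transpositions — odd.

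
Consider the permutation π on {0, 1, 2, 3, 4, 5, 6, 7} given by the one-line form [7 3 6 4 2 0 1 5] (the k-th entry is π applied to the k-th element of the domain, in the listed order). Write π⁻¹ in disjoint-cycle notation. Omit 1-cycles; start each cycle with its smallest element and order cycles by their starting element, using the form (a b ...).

(0 5 7)(1 6 2 4 3)

The cycle decomposition of π is (0 7 5)(1 3 4 2 6).
Reversing each cycle (and rotating so the smallest element leads) gives π⁻¹ = (0 5 7)(1 6 2 4 3).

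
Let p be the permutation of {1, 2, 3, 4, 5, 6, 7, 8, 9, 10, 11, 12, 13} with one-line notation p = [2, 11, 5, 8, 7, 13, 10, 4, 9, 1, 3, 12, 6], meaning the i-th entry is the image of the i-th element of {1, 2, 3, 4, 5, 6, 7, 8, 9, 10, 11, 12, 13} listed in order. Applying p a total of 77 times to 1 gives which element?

Tracing 1 → 2 → … returns to 1 after 7 steps, so 1 lies in a 7-cycle (1 2 11 3 5 7 10).
On a 7-cycle, p^7 is the identity, so p^77 = p^0 there (77 ≡ 0 mod 7).
So p^77(1) = 1.

1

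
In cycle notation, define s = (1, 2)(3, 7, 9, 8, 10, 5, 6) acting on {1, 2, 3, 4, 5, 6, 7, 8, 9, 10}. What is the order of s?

The cycle type of s is (7, 2, 1).
The order is lcm(7, 2) = 14.

14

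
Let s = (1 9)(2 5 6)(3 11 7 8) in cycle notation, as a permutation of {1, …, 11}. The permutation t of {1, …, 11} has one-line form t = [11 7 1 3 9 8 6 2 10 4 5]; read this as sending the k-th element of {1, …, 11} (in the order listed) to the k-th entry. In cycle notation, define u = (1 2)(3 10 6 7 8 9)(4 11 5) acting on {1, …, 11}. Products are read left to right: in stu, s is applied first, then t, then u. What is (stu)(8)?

2

Apply the permutations in order: s(8) = 3, then t(3) = 1, then u(1) = 2. So (stu)(8) = 2.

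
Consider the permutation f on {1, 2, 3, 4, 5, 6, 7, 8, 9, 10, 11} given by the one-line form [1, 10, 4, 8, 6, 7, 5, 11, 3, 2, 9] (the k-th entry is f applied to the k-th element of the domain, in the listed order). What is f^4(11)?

Tracing 11 → 9 → … returns to 11 after 5 steps, so 11 lies in a 5-cycle (3 4 8 11 9).
Stepping 4 places around the cycle: 11 → 9 → 3 → 4 → 8.

8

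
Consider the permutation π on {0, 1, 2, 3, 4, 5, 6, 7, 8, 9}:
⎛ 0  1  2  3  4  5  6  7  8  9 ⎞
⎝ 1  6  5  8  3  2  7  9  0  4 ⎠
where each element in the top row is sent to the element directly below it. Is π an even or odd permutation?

In disjoint-cycle form the cycle lengths are 8, 2.
A cycle is odd iff its length is even; π has 2 even-length cycles, so sgn(π) = (−1)^2 and π is even.

even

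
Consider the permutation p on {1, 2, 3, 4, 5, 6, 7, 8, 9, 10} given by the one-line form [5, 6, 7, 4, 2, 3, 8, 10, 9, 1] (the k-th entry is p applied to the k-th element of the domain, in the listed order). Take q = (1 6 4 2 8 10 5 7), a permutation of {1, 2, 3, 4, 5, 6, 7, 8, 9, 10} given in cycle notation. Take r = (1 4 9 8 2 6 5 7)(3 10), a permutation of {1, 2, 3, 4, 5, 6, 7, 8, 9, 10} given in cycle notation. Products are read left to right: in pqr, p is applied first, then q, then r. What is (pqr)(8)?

7

Chase 8: p(8) = 10; q(10) = 5; r(5) = 7. Hence (pqr)(8) = 7.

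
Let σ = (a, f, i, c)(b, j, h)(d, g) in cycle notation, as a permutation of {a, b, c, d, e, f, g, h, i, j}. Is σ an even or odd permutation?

even

The cycle lengths are 4, 3, 2, 1.
A cycle of length ℓ contributes ℓ−1 transpositions, so σ is a product of 3 + 2 + 1 = 6 transpositions — even.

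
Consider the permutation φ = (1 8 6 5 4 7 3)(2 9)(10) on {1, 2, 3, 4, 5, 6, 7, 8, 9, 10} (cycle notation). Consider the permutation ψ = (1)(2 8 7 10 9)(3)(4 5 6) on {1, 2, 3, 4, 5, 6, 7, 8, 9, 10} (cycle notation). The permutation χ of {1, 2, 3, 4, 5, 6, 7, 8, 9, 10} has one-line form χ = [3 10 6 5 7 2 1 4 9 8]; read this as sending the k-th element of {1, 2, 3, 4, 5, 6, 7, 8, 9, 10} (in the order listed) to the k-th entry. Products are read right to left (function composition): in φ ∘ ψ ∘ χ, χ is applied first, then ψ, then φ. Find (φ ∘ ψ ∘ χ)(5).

(φ ∘ ψ ∘ χ)(5) = φ(ψ(χ(5))). χ(5) = 7, then ψ(7) = 10, then φ(10) = 10, so the result is 10.

10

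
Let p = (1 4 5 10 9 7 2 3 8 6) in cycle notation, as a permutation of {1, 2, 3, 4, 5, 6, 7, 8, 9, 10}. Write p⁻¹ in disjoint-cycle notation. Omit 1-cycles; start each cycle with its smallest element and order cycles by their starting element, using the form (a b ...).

If p sends a → b within a cycle, p⁻¹ sends b → a; equivalently, reverse each cycle.
Reversing each cycle of p and rotating so the smallest element leads gives (1 6 8 3 2 7 9 10 5 4).

(1 6 8 3 2 7 9 10 5 4)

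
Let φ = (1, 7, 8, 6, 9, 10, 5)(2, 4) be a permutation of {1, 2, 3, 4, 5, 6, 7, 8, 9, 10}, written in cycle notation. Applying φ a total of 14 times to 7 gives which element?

7 lies in the 7-cycle (1, 7, 8, 6, 9, 10, 5).
Since the cycle has length 7, φ^14 acts on it the same as φ^0 (14 mod 7 = 0).
So φ^14(7) = 7.

7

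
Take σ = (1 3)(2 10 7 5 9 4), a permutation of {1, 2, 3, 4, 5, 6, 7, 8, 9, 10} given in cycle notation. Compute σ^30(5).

5 lies in the 6-cycle (2 10 7 5 9 4).
On a 6-cycle, σ^6 is the identity, so σ^30 = σ^0 there (30 ≡ 0 mod 6).
So σ^30(5) = 5.

5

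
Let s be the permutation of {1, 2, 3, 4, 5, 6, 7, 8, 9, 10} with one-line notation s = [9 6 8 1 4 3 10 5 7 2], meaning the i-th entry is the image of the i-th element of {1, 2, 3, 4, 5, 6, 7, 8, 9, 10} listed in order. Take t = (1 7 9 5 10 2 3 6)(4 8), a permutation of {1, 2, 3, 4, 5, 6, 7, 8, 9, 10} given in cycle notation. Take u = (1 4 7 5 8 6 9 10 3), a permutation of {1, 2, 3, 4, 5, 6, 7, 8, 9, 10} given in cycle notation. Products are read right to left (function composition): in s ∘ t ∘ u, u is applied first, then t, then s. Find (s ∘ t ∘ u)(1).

Chase 1: u(1) = 4; t(4) = 8; s(8) = 5. Hence (s ∘ t ∘ u)(1) = 5.

5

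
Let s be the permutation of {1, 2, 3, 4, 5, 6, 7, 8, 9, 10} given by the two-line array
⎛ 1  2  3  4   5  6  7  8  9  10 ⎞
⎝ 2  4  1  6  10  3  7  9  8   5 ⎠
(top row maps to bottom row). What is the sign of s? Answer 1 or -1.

In disjoint-cycle form the cycle lengths are 5, 2, 2, 1.
A cycle of length ℓ contributes ℓ−1 transpositions, so s is a product of 4 + 1 + 1 = 6 transpositions — even.

1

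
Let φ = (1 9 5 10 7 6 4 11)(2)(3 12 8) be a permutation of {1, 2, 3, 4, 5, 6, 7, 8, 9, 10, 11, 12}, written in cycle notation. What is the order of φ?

24

The cycle type of φ is (8, 3, 1).
Since disjoint cycles commute, ord(φ) = lcm(8, 3) = 24.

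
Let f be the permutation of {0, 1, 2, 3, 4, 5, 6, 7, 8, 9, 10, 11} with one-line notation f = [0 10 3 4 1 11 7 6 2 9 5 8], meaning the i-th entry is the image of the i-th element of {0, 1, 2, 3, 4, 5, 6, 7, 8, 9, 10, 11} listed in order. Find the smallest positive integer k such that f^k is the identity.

Writing f as disjoint cycles, the cycle lengths are 8, 2, 1, 1.
The order is lcm(8, 2) = 8.

8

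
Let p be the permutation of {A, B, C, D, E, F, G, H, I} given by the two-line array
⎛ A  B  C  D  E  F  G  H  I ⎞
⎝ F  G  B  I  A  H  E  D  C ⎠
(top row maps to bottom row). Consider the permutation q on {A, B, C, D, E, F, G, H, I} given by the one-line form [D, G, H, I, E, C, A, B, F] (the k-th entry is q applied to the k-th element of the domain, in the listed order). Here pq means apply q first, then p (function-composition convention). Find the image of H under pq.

G

(pq)(H) = p(q(H)). q(H) = B, then p(B) = G. So (pq)(H) = G.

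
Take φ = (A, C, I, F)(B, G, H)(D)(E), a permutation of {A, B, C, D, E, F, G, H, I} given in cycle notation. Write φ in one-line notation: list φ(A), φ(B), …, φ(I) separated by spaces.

Each element maps to the next entry in its cycle (wrapping to the front): A↦C, B↦G, C↦I, D↦D, E↦E, F↦A, G↦H, H↦B, I↦F.
Listing these in domain order gives C G I D E A H B F.

C G I D E A H B F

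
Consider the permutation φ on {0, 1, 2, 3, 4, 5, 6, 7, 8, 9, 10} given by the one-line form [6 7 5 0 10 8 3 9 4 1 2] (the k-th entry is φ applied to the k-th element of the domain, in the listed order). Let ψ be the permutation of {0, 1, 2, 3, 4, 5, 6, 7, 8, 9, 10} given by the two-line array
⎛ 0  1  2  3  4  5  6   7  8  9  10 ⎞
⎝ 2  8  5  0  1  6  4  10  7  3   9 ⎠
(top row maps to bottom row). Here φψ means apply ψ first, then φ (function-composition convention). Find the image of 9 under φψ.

0

First apply ψ: ψ(9) = 3, then φ(3) = 0. Thus (φψ)(9) = 0.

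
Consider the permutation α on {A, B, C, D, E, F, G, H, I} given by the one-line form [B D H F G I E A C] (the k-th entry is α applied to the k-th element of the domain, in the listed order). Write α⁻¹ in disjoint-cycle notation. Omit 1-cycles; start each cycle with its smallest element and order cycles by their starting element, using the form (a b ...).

The cycle decomposition of α is (A B D F I C H)(E G).
The inverse reverses every cycle; in canonical form, α⁻¹ = (A H C I F D B)(E G).

(A H C I F D B)(E G)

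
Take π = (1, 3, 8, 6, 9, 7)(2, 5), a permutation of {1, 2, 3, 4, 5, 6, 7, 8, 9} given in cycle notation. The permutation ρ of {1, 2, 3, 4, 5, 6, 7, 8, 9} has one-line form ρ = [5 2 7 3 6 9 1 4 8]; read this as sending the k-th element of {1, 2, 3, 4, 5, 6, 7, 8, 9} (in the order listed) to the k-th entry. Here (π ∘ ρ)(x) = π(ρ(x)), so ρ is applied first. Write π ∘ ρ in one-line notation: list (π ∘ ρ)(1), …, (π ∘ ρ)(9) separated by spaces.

2 5 1 8 9 7 3 4 6

For each element, apply ρ then π: 1 → 5 → 2; 2 → 2 → 5; 3 → 7 → 1; 4 → 3 → 8; 5 → 6 → 9; 6 → 9 → 7; 7 → 1 → 3; 8 → 4 → 4; 9 → 8 → 6.
Collecting the images, π ∘ ρ = [2 5 1 8 9 7 3 4 6].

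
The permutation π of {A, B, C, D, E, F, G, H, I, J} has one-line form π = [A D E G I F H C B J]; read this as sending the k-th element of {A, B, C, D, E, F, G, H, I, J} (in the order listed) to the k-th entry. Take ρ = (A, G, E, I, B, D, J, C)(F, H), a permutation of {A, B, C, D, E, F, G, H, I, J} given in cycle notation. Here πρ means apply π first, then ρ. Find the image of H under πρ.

A

π(H) = C, then ρ(C) = A; composing gives (πρ)(H) = A.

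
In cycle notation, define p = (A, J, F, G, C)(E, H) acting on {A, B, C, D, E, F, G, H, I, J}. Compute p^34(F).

J

F lies in the 5-cycle (A, J, F, G, C).
Powers repeat with period 5 on this cycle, and 34 mod 5 = 4, so p^34(F) = p^4(F).
Stepping 4 places around the cycle: F → G → C → A → J.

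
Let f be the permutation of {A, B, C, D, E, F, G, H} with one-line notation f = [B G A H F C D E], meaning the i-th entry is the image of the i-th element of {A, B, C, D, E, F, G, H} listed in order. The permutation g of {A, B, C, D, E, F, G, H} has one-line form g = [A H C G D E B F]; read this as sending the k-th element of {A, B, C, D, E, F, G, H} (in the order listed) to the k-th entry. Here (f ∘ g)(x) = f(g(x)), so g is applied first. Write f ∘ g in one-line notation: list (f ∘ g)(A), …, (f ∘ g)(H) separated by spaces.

B E A D H F G C

Chase each element through g then f: A → A → B; B → H → E; C → C → A; D → G → D; E → D → H; F → E → F; G → B → G; H → F → C.
So f ∘ g in one-line form is B E A D H F G C.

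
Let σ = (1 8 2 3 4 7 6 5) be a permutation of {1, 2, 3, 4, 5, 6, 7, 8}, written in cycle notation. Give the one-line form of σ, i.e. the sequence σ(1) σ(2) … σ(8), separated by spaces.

Image by image: 1→8, 2→3, 3→4, 4→7, 5→1, 6→5, 7→6, 8→2.
Listing these in domain order gives 8 3 4 7 1 5 6 2.

8 3 4 7 1 5 6 2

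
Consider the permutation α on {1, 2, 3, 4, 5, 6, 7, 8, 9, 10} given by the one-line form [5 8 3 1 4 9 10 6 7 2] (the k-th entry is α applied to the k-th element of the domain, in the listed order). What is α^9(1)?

Tracing 1 → 5 → … returns to 1 after 3 steps, so 1 lies in a 3-cycle (1, 5, 4).
Since the cycle has length 3, α^9 acts on it the same as α^0 (9 mod 3 = 0).
So α^9(1) = 1.

1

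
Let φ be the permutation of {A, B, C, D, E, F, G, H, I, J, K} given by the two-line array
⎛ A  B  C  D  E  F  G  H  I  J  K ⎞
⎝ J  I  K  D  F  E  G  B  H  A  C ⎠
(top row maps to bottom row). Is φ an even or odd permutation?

odd

In disjoint-cycle form the cycle lengths are 3, 2, 2, 2, 1, 1.
A cycle of length ℓ contributes ℓ−1 transpositions, so φ is a product of 2 + 1 + 1 + 1 = 5 transpositions — odd.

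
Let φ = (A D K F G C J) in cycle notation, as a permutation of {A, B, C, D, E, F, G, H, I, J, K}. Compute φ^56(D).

D lies in the 7-cycle (A D K F G C J).
Since the cycle has length 7, φ^56 acts on it the same as φ^0 (56 mod 7 = 0).
So φ^56(D) = D.

D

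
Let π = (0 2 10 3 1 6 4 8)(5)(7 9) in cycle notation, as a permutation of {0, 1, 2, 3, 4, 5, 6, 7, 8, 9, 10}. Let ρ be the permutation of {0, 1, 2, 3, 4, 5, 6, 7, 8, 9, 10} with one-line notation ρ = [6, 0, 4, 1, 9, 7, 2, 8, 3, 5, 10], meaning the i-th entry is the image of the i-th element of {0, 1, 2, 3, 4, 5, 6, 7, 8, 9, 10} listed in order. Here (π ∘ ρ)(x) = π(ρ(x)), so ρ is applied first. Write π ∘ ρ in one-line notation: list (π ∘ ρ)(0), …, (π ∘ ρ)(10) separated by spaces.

4 2 8 6 7 9 10 0 1 5 3

(π ∘ ρ)(x) = π(ρ(x)). Computing each image: π(ρ(0)) = π(6) = 4, π(ρ(1)) = π(0) = 2, π(ρ(2)) = π(4) = 8, π(ρ(3)) = π(1) = 6, π(ρ(4)) = π(9) = 7, π(ρ(5)) = π(7) = 9, π(ρ(6)) = π(2) = 10, π(ρ(7)) = π(8) = 0, π(ρ(8)) = π(3) = 1, π(ρ(9)) = π(5) = 5, π(ρ(10)) = π(10) = 3.
Hence π ∘ ρ = [4 2 8 6 7 9 10 0 1 5 3].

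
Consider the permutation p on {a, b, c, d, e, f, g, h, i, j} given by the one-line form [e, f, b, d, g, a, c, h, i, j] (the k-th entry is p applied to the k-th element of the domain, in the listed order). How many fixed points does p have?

The fixed points (elements with p(x) = x) are {d, h, i, j}, so there are 4.

4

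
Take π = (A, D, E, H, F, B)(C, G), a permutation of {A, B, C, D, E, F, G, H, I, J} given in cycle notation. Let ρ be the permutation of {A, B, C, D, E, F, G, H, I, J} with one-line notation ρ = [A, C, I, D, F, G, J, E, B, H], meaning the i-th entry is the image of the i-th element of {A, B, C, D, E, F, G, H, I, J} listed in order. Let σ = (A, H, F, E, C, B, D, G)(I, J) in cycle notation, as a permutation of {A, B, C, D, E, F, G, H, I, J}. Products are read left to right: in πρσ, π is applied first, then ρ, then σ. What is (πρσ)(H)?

A

Chase H: π(H) = F; ρ(F) = G; σ(G) = A. Hence (πρσ)(H) = A.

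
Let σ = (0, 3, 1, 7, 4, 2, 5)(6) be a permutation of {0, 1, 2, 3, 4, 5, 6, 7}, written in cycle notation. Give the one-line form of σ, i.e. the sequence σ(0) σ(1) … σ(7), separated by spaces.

3 7 5 1 2 0 6 4

Each element maps to the next entry in its cycle (wrapping to the front): 0→3, 1→7, 2→5, 3→1, 4→2, 5→0, 6→6, 7→4.
Listing these in domain order gives 3 7 5 1 2 0 6 4.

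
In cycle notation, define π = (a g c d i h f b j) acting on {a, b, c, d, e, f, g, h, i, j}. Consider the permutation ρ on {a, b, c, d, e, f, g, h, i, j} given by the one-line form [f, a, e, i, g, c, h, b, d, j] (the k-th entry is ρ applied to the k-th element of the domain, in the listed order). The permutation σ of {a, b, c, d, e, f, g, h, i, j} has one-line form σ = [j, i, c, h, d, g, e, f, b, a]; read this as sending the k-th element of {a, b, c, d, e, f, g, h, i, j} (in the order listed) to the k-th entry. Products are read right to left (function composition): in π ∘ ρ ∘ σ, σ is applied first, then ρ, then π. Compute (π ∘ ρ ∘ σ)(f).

Apply the permutations in order: σ(f) = g, then ρ(g) = h, then π(h) = f. So (π ∘ ρ ∘ σ)(f) = f.

f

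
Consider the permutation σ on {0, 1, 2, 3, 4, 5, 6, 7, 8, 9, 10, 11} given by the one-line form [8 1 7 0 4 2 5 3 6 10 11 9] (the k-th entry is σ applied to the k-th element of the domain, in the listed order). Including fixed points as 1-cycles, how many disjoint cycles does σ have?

The cycle decomposition is (0 8 6 5 2 7 3)(1)(4)(9 10 11), which has 4 cycles (counting 1-cycles).

4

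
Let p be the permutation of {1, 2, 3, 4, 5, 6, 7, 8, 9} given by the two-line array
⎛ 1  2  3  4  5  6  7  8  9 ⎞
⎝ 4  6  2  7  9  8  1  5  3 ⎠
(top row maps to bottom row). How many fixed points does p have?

0

No element satisfies p(x) = x, so there are 0 fixed points.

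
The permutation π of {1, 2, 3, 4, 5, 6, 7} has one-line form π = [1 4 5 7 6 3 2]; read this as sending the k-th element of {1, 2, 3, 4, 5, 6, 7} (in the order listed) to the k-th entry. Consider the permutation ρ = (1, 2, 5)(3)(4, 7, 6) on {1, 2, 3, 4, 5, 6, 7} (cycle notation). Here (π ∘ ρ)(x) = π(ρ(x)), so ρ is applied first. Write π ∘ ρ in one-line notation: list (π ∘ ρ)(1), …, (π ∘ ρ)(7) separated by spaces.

For each element, apply ρ then π: 1 → 2 → 4; 2 → 5 → 6; 3 → 3 → 5; 4 → 7 → 2; 5 → 1 → 1; 6 → 4 → 7; 7 → 6 → 3.
So π ∘ ρ in one-line form is 4 6 5 2 1 7 3.

4 6 5 2 1 7 3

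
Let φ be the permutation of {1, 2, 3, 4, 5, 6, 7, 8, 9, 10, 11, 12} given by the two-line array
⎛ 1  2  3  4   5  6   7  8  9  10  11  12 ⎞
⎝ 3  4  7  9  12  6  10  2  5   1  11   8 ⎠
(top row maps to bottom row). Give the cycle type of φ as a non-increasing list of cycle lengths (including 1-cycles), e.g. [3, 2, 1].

[6, 4, 1, 1]

The disjoint cycles are (1, 3, 7, 10)(2, 4, 9, 5, 12, 8)(6)(11), with lengths 6, 4, 1, 1 in non-increasing order.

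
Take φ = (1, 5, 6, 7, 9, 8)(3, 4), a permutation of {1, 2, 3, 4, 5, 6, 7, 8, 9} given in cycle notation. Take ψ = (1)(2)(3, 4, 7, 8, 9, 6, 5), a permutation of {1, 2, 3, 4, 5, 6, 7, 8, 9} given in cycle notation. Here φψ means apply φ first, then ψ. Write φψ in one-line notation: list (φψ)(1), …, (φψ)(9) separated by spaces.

Chase each element through φ then ψ: 1 → 5 → 3; 2 → 2 → 2; 3 → 4 → 7; 4 → 3 → 4; 5 → 6 → 5; 6 → 7 → 8; 7 → 9 → 6; 8 → 1 → 1; 9 → 8 → 9.
Collecting the images, φψ = [3 2 7 4 5 8 6 1 9].

3 2 7 4 5 8 6 1 9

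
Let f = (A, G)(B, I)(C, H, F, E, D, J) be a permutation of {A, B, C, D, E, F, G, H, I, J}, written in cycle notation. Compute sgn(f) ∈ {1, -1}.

The cycle lengths are 6, 2, 2.
A cycle of length ℓ contributes ℓ−1 transpositions, so f is a product of 5 + 1 + 1 = 7 transpositions — odd.

-1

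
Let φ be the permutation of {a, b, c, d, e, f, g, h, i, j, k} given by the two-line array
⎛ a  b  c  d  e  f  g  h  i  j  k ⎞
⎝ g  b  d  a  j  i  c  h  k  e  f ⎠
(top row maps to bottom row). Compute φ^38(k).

Tracing k → f → … returns to k after 3 steps, so k lies in a 3-cycle (f, i, k).
Since the cycle has length 3, φ^38 acts on it the same as φ^2 (38 mod 3 = 2).
Stepping 2 places around the cycle: k → f → i.

i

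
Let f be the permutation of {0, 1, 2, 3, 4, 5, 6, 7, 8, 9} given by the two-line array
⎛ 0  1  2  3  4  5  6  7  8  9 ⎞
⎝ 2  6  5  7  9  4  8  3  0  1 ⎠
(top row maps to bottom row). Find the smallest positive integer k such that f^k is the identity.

Decomposing into disjoint cycles gives cycle lengths 8, 2.
The order of f is the least common multiple of its cycle lengths: lcm(8, 2) = 8.

8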